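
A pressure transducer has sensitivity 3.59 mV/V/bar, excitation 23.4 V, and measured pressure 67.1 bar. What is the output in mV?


Output = sensitivity * Vex * P.
Vout = 3.59 * 23.4 * 67.1
Vout = 84.006 * 67.1
Vout = 5636.8 mV

5636.8 mV


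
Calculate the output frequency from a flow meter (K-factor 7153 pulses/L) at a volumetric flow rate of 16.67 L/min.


Frequency = K * Q / 60 (converting L/min to L/s).
f = 7153 * 16.67 / 60
f = 119240.51 / 60
f = 1987.34 Hz

1987.34 Hz


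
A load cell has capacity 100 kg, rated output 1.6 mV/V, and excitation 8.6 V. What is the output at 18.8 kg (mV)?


Vout = rated_output * Vex * (load / capacity).
Vout = 1.6 * 8.6 * (18.8 / 100)
Vout = 1.6 * 8.6 * 0.188
Vout = 2.587 mV

2.587 mV


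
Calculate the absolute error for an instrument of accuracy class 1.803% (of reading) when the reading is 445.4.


Absolute error = (accuracy% / 100) * reading.
Error = (1.803 / 100) * 445.4
Error = 0.01803 * 445.4
Error = 8.0306

8.0306


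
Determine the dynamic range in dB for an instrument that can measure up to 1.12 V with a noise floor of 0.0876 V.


Dynamic range = 20 * log10(Vmax / Vnoise).
DR = 20 * log10(1.12 / 0.0876)
DR = 20 * log10(12.79)
DR = 22.13 dB

22.13 dB


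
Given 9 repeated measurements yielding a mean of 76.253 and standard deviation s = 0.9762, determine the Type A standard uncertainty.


The standard uncertainty for Type A evaluation is u = s / sqrt(n).
u = 0.9762 / sqrt(9)
u = 0.9762 / 3.0
u = 0.3254

0.3254


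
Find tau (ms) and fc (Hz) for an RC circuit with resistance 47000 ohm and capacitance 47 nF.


Time constant: tau = R * C.
tau = 47000 * 4.70e-08 = 0.002209 s
tau = 2.209 ms
Cutoff frequency: fc = 1 / (2*pi*R*C).
fc = 1 / (2*pi*0.002209) = 72.05 Hz

tau = 2.209 ms, fc = 72.05 Hz


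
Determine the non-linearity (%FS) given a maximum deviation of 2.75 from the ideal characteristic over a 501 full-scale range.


Linearity error = (max deviation / full scale) * 100%.
Linearity = (2.75 / 501) * 100
Linearity = 0.549 %FS

0.549 %FS


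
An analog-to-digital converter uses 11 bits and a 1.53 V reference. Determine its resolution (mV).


The resolution (LSB) of an ADC is Vref / 2^n.
LSB = 1.53 / 2^11
LSB = 1.53 / 2048
LSB = 0.00074707 V = 0.74707031 mV

0.74707031 mV


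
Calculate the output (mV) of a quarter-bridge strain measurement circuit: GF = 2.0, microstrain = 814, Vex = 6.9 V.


Quarter bridge output: Vout = (GF * epsilon * Vex) / 4.
Vout = (2.0 * 814e-6 * 6.9) / 4
Vout = 0.0112332 / 4 V
Vout = 0.0028083 V = 2.8083 mV

2.8083 mV


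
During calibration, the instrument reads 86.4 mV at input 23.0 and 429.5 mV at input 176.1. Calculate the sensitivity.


Sensitivity = (y2 - y1) / (x2 - x1).
S = (429.5 - 86.4) / (176.1 - 23.0)
S = 343.1 / 153.1
S = 2.241 mV/unit

2.241 mV/unit


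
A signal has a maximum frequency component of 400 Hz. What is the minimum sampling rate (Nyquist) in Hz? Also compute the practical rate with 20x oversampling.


By Nyquist theorem, fs_min = 2 * fmax.
fs_min = 2 * 400 = 800 Hz
Practical rate = 20 * fs_min = 20 * 800 = 16000 Hz

fs_min = 800 Hz, fs_practical = 16000 Hz


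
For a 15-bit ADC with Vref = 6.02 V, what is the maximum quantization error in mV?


The maximum quantization error is +/- LSB/2.
LSB = Vref / 2^n = 6.02 / 32768 = 0.00018372 V
Max error = LSB / 2 = 0.00018372 / 2 = 9.186e-05 V
Max error = 0.0919 mV

0.0919 mV


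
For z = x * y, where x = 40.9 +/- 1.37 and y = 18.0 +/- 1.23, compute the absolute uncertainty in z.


For a product z = x*y, the relative uncertainty is:
uz/z = sqrt((ux/x)^2 + (uy/y)^2)
Relative uncertainties: ux/x = 1.37/40.9 = 0.033496
uy/y = 1.23/18.0 = 0.068333
z = 40.9 * 18.0 = 736.2
uz = 736.2 * sqrt(0.033496^2 + 0.068333^2) = 56.026

56.026


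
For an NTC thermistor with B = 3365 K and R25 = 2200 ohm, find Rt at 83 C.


NTC thermistor equation: Rt = R25 * exp(B * (1/T - 1/T25)).
T in Kelvin: 356.15 K, T25 = 298.15 K
1/T - 1/T25 = 1/356.15 - 1/298.15 = -0.00054621
B * (1/T - 1/T25) = 3365 * -0.00054621 = -1.838
Rt = 2200 * exp(-1.838) = 350.1 ohm

350.1 ohm


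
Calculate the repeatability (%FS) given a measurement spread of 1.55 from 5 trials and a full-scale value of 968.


Repeatability = (spread / full scale) * 100%.
R = (1.55 / 968) * 100
R = 0.16 %FS

0.16 %FS


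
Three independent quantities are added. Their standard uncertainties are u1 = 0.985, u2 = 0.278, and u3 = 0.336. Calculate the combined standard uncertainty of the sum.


For a sum of independent quantities, uc = sqrt(u1^2 + u2^2 + u3^2).
uc = sqrt(0.985^2 + 0.278^2 + 0.336^2)
uc = sqrt(0.970225 + 0.077284 + 0.112896)
uc = 1.0772

1.0772


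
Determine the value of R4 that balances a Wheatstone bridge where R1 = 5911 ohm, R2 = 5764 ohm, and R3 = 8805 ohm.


At balance: R1*R4 = R2*R3, so R4 = R2*R3/R1.
R4 = 5764 * 8805 / 5911
R4 = 50752020 / 5911
R4 = 8586.03 ohm

8586.03 ohm


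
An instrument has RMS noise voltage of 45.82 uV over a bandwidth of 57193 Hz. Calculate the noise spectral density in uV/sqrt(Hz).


Noise spectral density = Vrms / sqrt(BW).
NSD = 45.82 / sqrt(57193)
NSD = 45.82 / 239.1506
NSD = 0.1916 uV/sqrt(Hz)

0.1916 uV/sqrt(Hz)


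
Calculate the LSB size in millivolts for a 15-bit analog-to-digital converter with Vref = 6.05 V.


The resolution (LSB) of an ADC is Vref / 2^n.
LSB = 6.05 / 2^15
LSB = 6.05 / 32768
LSB = 0.00018463 V = 0.18463135 mV

0.18463135 mV


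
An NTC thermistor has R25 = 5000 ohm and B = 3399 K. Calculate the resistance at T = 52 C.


NTC thermistor equation: Rt = R25 * exp(B * (1/T - 1/T25)).
T in Kelvin: 325.15 K, T25 = 298.15 K
1/T - 1/T25 = 1/325.15 - 1/298.15 = -0.00027851
B * (1/T - 1/T25) = 3399 * -0.00027851 = -0.9467
Rt = 5000 * exp(-0.9467) = 1940.2 ohm

1940.2 ohm


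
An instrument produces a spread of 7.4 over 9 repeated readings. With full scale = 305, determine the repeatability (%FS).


Repeatability = (spread / full scale) * 100%.
R = (7.4 / 305) * 100
R = 2.426 %FS

2.426 %FS


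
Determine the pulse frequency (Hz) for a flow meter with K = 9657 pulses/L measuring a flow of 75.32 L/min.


Frequency = K * Q / 60 (converting L/min to L/s).
f = 9657 * 75.32 / 60
f = 727365.24 / 60
f = 12122.75 Hz

12122.75 Hz


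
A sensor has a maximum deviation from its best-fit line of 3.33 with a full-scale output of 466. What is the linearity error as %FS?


Linearity error = (max deviation / full scale) * 100%.
Linearity = (3.33 / 466) * 100
Linearity = 0.715 %FS

0.715 %FS


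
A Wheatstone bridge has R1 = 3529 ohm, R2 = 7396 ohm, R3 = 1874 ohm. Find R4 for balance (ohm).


At balance: R1*R4 = R2*R3, so R4 = R2*R3/R1.
R4 = 7396 * 1874 / 3529
R4 = 13860104 / 3529
R4 = 3927.49 ohm

3927.49 ohm


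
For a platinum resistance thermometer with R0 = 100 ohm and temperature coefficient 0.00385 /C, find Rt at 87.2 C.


The RTD equation: Rt = R0 * (1 + alpha * T).
Rt = 100 * (1 + 0.00385 * 87.2)
Rt = 100 * (1 + 0.33572)
Rt = 100 * 1.33572
Rt = 133.572 ohm

133.572 ohm


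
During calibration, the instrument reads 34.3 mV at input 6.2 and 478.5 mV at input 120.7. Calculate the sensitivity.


Sensitivity = (y2 - y1) / (x2 - x1).
S = (478.5 - 34.3) / (120.7 - 6.2)
S = 444.2 / 114.5
S = 3.8795 mV/unit

3.8795 mV/unit


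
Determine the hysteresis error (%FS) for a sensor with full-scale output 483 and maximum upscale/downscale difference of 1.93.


Hysteresis = (max difference / full scale) * 100%.
H = (1.93 / 483) * 100
H = 0.4 %FS

0.4 %FS


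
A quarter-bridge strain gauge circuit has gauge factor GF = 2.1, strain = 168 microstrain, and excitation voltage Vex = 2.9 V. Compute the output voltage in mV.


Quarter bridge output: Vout = (GF * epsilon * Vex) / 4.
Vout = (2.1 * 168e-6 * 2.9) / 4
Vout = 0.00102312 / 4 V
Vout = 0.00025578 V = 0.2558 mV

0.2558 mV


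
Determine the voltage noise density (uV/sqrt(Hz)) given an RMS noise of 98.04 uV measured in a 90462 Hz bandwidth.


Noise spectral density = Vrms / sqrt(BW).
NSD = 98.04 / sqrt(90462)
NSD = 98.04 / 300.769
NSD = 0.326 uV/sqrt(Hz)

0.326 uV/sqrt(Hz)


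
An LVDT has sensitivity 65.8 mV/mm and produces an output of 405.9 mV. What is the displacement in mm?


Displacement = Vout / sensitivity.
d = 405.9 / 65.8
d = 6.169 mm

6.169 mm


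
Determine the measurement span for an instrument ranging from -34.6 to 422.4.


Span = upper range - lower range.
Span = 422.4 - (-34.6)
Span = 457.0

457.0


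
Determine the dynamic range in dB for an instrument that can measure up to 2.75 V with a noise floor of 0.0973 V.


Dynamic range = 20 * log10(Vmax / Vnoise).
DR = 20 * log10(2.75 / 0.0973)
DR = 20 * log10(28.26)
DR = 29.02 dB

29.02 dB


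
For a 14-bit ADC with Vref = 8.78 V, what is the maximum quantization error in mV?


The maximum quantization error is +/- LSB/2.
LSB = Vref / 2^n = 8.78 / 16384 = 0.00053589 V
Max error = LSB / 2 = 0.00053589 / 2 = 0.00026794 V
Max error = 0.2679 mV

0.2679 mV


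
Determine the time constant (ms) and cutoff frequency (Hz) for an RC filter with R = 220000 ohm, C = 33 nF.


Time constant: tau = R * C.
tau = 220000 * 3.30e-08 = 0.00726 s
tau = 7.26 ms
Cutoff frequency: fc = 1 / (2*pi*R*C).
fc = 1 / (2*pi*0.00726) = 21.92 Hz

tau = 7.26 ms, fc = 21.92 Hz


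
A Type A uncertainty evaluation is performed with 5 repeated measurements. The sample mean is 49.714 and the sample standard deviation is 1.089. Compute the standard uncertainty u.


The standard uncertainty for Type A evaluation is u = s / sqrt(n).
u = 1.089 / sqrt(5)
u = 1.089 / 2.2361
u = 0.487

0.487


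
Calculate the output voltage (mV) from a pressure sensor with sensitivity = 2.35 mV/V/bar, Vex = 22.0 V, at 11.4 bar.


Output = sensitivity * Vex * P.
Vout = 2.35 * 22.0 * 11.4
Vout = 51.7 * 11.4
Vout = 589.38 mV

589.38 mV


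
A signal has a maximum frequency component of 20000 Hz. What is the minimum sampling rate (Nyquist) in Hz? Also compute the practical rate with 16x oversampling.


By Nyquist theorem, fs_min = 2 * fmax.
fs_min = 2 * 20000 = 40000 Hz
Practical rate = 16 * fs_min = 16 * 40000 = 640000 Hz

fs_min = 40000 Hz, fs_practical = 640000 Hz


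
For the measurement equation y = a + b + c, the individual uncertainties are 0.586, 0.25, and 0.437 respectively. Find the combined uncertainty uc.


For a sum of independent quantities, uc = sqrt(u1^2 + u2^2 + u3^2).
uc = sqrt(0.586^2 + 0.25^2 + 0.437^2)
uc = sqrt(0.343396 + 0.0625 + 0.190969)
uc = 0.7726

0.7726


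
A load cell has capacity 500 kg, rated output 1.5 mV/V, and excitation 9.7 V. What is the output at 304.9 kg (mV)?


Vout = rated_output * Vex * (load / capacity).
Vout = 1.5 * 9.7 * (304.9 / 500)
Vout = 1.5 * 9.7 * 0.6098
Vout = 8.873 mV

8.873 mV


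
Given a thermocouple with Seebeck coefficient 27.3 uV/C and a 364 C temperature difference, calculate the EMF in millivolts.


The thermocouple output V = sensitivity * dT.
V = 27.3 uV/C * 364 C
V = 9937.2 uV
V = 9.937 mV

9.937 mV


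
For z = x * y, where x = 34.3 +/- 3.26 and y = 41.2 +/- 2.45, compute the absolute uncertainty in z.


For a product z = x*y, the relative uncertainty is:
uz/z = sqrt((ux/x)^2 + (uy/y)^2)
Relative uncertainties: ux/x = 3.26/34.3 = 0.095044
uy/y = 2.45/41.2 = 0.059466
z = 34.3 * 41.2 = 1413.2
uz = 1413.2 * sqrt(0.095044^2 + 0.059466^2) = 158.435

158.435


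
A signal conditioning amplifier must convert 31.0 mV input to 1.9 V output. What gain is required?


Gain = Vout / Vin (converting to same units).
G = 1.9 V / 31.0 mV
G = 1900.0 mV / 31.0 mV
G = 61.29

61.29


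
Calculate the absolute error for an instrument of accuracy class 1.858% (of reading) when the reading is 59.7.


Absolute error = (accuracy% / 100) * reading.
Error = (1.858 / 100) * 59.7
Error = 0.01858 * 59.7
Error = 1.1092

1.1092


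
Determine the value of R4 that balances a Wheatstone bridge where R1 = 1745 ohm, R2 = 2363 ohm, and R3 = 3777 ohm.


At balance: R1*R4 = R2*R3, so R4 = R2*R3/R1.
R4 = 2363 * 3777 / 1745
R4 = 8925051 / 1745
R4 = 5114.64 ohm

5114.64 ohm


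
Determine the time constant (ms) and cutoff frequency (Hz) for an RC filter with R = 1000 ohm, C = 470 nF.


Time constant: tau = R * C.
tau = 1000 * 4.70e-07 = 0.00047 s
tau = 0.47 ms
Cutoff frequency: fc = 1 / (2*pi*R*C).
fc = 1 / (2*pi*0.00047) = 338.63 Hz

tau = 0.47 ms, fc = 338.63 Hz


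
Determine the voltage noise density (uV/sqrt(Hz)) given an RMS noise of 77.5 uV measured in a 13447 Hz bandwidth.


Noise spectral density = Vrms / sqrt(BW).
NSD = 77.5 / sqrt(13447)
NSD = 77.5 / 115.9612
NSD = 0.6683 uV/sqrt(Hz)

0.6683 uV/sqrt(Hz)


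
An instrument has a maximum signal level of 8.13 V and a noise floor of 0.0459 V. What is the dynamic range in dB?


Dynamic range = 20 * log10(Vmax / Vnoise).
DR = 20 * log10(8.13 / 0.0459)
DR = 20 * log10(177.12)
DR = 44.97 dB

44.97 dB


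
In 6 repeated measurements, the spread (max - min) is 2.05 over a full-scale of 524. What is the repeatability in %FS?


Repeatability = (spread / full scale) * 100%.
R = (2.05 / 524) * 100
R = 0.391 %FS

0.391 %FS


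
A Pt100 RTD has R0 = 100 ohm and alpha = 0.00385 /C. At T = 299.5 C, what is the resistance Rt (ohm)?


The RTD equation: Rt = R0 * (1 + alpha * T).
Rt = 100 * (1 + 0.00385 * 299.5)
Rt = 100 * (1 + 1.153075)
Rt = 100 * 2.153075
Rt = 215.308 ohm

215.308 ohm


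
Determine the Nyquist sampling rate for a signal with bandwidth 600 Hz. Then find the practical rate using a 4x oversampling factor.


By Nyquist theorem, fs_min = 2 * fmax.
fs_min = 2 * 600 = 1200 Hz
Practical rate = 4 * fs_min = 4 * 1200 = 4800 Hz

fs_min = 1200 Hz, fs_practical = 4800 Hz


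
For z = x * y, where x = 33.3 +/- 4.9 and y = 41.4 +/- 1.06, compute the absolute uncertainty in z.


For a product z = x*y, the relative uncertainty is:
uz/z = sqrt((ux/x)^2 + (uy/y)^2)
Relative uncertainties: ux/x = 4.9/33.3 = 0.147147
uy/y = 1.06/41.4 = 0.025604
z = 33.3 * 41.4 = 1378.6
uz = 1378.6 * sqrt(0.147147^2 + 0.025604^2) = 205.908

205.908


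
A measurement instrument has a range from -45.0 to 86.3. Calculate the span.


Span = upper range - lower range.
Span = 86.3 - (-45.0)
Span = 131.3

131.3


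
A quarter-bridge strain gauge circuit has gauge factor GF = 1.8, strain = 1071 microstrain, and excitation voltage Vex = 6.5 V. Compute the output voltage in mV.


Quarter bridge output: Vout = (GF * epsilon * Vex) / 4.
Vout = (1.8 * 1071e-6 * 6.5) / 4
Vout = 0.0125307 / 4 V
Vout = 0.00313267 V = 3.1327 mV

3.1327 mV


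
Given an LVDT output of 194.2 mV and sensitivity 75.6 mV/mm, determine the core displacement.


Displacement = Vout / sensitivity.
d = 194.2 / 75.6
d = 2.569 mm

2.569 mm


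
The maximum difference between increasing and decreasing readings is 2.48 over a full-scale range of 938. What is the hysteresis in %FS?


Hysteresis = (max difference / full scale) * 100%.
H = (2.48 / 938) * 100
H = 0.264 %FS

0.264 %FS


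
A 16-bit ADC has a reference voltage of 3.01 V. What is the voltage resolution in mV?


The resolution (LSB) of an ADC is Vref / 2^n.
LSB = 3.01 / 2^16
LSB = 3.01 / 65536
LSB = 4.593e-05 V = 0.04592896 mV

0.04592896 mV


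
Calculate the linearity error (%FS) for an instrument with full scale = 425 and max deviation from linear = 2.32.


Linearity error = (max deviation / full scale) * 100%.
Linearity = (2.32 / 425) * 100
Linearity = 0.546 %FS

0.546 %FS


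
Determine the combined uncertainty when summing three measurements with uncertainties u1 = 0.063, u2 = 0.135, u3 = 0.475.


For a sum of independent quantities, uc = sqrt(u1^2 + u2^2 + u3^2).
uc = sqrt(0.063^2 + 0.135^2 + 0.475^2)
uc = sqrt(0.003969 + 0.018225 + 0.225625)
uc = 0.4978

0.4978


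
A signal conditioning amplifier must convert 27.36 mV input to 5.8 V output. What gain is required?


Gain = Vout / Vin (converting to same units).
G = 5.8 V / 27.36 mV
G = 5800.0 mV / 27.36 mV
G = 211.99

211.99


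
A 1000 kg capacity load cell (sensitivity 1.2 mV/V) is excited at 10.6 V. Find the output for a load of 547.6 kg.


Vout = rated_output * Vex * (load / capacity).
Vout = 1.2 * 10.6 * (547.6 / 1000)
Vout = 1.2 * 10.6 * 0.5476
Vout = 6.965 mV

6.965 mV


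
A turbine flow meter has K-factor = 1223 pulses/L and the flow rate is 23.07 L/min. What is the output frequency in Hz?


Frequency = K * Q / 60 (converting L/min to L/s).
f = 1223 * 23.07 / 60
f = 28214.61 / 60
f = 470.24 Hz

470.24 Hz


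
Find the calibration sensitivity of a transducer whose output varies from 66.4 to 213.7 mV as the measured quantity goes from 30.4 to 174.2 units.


Sensitivity = (y2 - y1) / (x2 - x1).
S = (213.7 - 66.4) / (174.2 - 30.4)
S = 147.3 / 143.8
S = 1.0243 mV/unit

1.0243 mV/unit


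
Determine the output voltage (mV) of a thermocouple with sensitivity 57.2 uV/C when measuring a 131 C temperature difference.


The thermocouple output V = sensitivity * dT.
V = 57.2 uV/C * 131 C
V = 7493.2 uV
V = 7.493 mV

7.493 mV


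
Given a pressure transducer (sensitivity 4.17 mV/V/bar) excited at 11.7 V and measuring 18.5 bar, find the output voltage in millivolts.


Output = sensitivity * Vex * P.
Vout = 4.17 * 11.7 * 18.5
Vout = 48.789 * 18.5
Vout = 902.6 mV

902.6 mV


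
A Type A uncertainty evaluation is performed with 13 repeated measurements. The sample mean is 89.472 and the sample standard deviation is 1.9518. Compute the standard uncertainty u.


The standard uncertainty for Type A evaluation is u = s / sqrt(n).
u = 1.9518 / sqrt(13)
u = 1.9518 / 3.6056
u = 0.5413

0.5413


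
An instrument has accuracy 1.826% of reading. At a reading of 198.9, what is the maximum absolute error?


Absolute error = (accuracy% / 100) * reading.
Error = (1.826 / 100) * 198.9
Error = 0.01826 * 198.9
Error = 3.6319

3.6319


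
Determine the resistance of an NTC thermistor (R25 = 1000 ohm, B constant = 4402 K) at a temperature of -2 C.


NTC thermistor equation: Rt = R25 * exp(B * (1/T - 1/T25)).
T in Kelvin: 271.15 K, T25 = 298.15 K
1/T - 1/T25 = 1/271.15 - 1/298.15 = 0.00033398
B * (1/T - 1/T25) = 4402 * 0.00033398 = 1.4702
Rt = 1000 * exp(1.4702) = 4350.0 ohm

4350.0 ohm


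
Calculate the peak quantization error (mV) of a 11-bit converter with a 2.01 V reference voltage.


The maximum quantization error is +/- LSB/2.
LSB = Vref / 2^n = 2.01 / 2048 = 0.00098145 V
Max error = LSB / 2 = 0.00098145 / 2 = 0.00049072 V
Max error = 0.4907 mV

0.4907 mV


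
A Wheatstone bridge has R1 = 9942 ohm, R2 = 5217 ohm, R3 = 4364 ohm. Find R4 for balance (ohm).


At balance: R1*R4 = R2*R3, so R4 = R2*R3/R1.
R4 = 5217 * 4364 / 9942
R4 = 22766988 / 9942
R4 = 2289.98 ohm

2289.98 ohm


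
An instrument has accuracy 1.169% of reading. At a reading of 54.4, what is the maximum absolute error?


Absolute error = (accuracy% / 100) * reading.
Error = (1.169 / 100) * 54.4
Error = 0.01169 * 54.4
Error = 0.6359

0.6359


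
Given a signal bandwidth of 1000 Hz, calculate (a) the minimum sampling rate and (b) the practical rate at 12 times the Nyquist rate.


By Nyquist theorem, fs_min = 2 * fmax.
fs_min = 2 * 1000 = 2000 Hz
Practical rate = 12 * fs_min = 12 * 2000 = 24000 Hz

fs_min = 2000 Hz, fs_practical = 24000 Hz


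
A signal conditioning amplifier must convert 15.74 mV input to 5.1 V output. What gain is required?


Gain = Vout / Vin (converting to same units).
G = 5.1 V / 15.74 mV
G = 5100.0 mV / 15.74 mV
G = 324.02

324.02


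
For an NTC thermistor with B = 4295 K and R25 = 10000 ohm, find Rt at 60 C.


NTC thermistor equation: Rt = R25 * exp(B * (1/T - 1/T25)).
T in Kelvin: 333.15 K, T25 = 298.15 K
1/T - 1/T25 = 1/333.15 - 1/298.15 = -0.00035237
B * (1/T - 1/T25) = 4295 * -0.00035237 = -1.5134
Rt = 10000 * exp(-1.5134) = 2201.6 ohm

2201.6 ohm


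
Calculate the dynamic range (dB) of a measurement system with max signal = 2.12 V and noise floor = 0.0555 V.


Dynamic range = 20 * log10(Vmax / Vnoise).
DR = 20 * log10(2.12 / 0.0555)
DR = 20 * log10(38.2)
DR = 31.64 dB

31.64 dB


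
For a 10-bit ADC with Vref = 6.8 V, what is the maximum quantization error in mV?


The maximum quantization error is +/- LSB/2.
LSB = Vref / 2^n = 6.8 / 1024 = 0.00664062 V
Max error = LSB / 2 = 0.00664062 / 2 = 0.00332031 V
Max error = 3.3203 mV

3.3203 mV


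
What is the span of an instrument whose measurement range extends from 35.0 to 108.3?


Span = upper range - lower range.
Span = 108.3 - (35.0)
Span = 73.3

73.3


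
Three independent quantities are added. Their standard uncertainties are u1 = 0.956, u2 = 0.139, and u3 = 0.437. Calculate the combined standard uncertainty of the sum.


For a sum of independent quantities, uc = sqrt(u1^2 + u2^2 + u3^2).
uc = sqrt(0.956^2 + 0.139^2 + 0.437^2)
uc = sqrt(0.913936 + 0.019321 + 0.190969)
uc = 1.0603

1.0603


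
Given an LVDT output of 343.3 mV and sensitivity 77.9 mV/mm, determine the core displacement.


Displacement = Vout / sensitivity.
d = 343.3 / 77.9
d = 4.407 mm

4.407 mm


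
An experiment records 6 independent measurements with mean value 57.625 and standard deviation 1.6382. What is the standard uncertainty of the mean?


The standard uncertainty for Type A evaluation is u = s / sqrt(n).
u = 1.6382 / sqrt(6)
u = 1.6382 / 2.4495
u = 0.6688

0.6688


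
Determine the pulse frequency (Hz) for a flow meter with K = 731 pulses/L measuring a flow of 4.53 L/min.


Frequency = K * Q / 60 (converting L/min to L/s).
f = 731 * 4.53 / 60
f = 3311.43 / 60
f = 55.19 Hz

55.19 Hz


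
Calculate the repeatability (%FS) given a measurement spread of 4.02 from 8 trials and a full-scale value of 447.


Repeatability = (spread / full scale) * 100%.
R = (4.02 / 447) * 100
R = 0.899 %FS

0.899 %FS


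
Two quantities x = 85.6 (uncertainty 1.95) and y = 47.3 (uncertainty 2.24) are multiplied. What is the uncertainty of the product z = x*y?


For a product z = x*y, the relative uncertainty is:
uz/z = sqrt((ux/x)^2 + (uy/y)^2)
Relative uncertainties: ux/x = 1.95/85.6 = 0.02278
uy/y = 2.24/47.3 = 0.047357
z = 85.6 * 47.3 = 4048.9
uz = 4048.9 * sqrt(0.02278^2 + 0.047357^2) = 212.775

212.775


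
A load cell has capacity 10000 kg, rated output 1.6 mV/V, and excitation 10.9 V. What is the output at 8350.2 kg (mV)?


Vout = rated_output * Vex * (load / capacity).
Vout = 1.6 * 10.9 * (8350.2 / 10000)
Vout = 1.6 * 10.9 * 0.83502
Vout = 14.563 mV

14.563 mV


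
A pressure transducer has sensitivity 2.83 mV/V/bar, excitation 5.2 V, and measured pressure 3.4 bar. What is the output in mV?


Output = sensitivity * Vex * P.
Vout = 2.83 * 5.2 * 3.4
Vout = 14.716 * 3.4
Vout = 50.03 mV

50.03 mV


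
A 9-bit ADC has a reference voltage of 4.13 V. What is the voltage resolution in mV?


The resolution (LSB) of an ADC is Vref / 2^n.
LSB = 4.13 / 2^9
LSB = 4.13 / 512
LSB = 0.00806641 V = 8.06640625 mV

8.06640625 mV


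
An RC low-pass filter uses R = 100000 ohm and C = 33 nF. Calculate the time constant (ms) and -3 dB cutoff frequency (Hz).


Time constant: tau = R * C.
tau = 100000 * 3.30e-08 = 0.0033 s
tau = 3.3 ms
Cutoff frequency: fc = 1 / (2*pi*R*C).
fc = 1 / (2*pi*0.0033) = 48.23 Hz

tau = 3.3 ms, fc = 48.23 Hz


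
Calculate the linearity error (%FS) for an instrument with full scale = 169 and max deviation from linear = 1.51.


Linearity error = (max deviation / full scale) * 100%.
Linearity = (1.51 / 169) * 100
Linearity = 0.893 %FS

0.893 %FS


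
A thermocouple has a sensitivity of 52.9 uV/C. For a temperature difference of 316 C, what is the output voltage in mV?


The thermocouple output V = sensitivity * dT.
V = 52.9 uV/C * 316 C
V = 16716.4 uV
V = 16.716 mV

16.716 mV


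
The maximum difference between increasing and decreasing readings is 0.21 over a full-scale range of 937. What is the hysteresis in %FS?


Hysteresis = (max difference / full scale) * 100%.
H = (0.21 / 937) * 100
H = 0.022 %FS

0.022 %FS


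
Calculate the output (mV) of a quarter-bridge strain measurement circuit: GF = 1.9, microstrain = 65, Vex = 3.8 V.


Quarter bridge output: Vout = (GF * epsilon * Vex) / 4.
Vout = (1.9 * 65e-6 * 3.8) / 4
Vout = 0.0004693 / 4 V
Vout = 0.00011732 V = 0.1173 mV

0.1173 mV


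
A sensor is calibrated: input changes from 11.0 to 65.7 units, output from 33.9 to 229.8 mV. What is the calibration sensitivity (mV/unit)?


Sensitivity = (y2 - y1) / (x2 - x1).
S = (229.8 - 33.9) / (65.7 - 11.0)
S = 195.9 / 54.7
S = 3.5814 mV/unit

3.5814 mV/unit


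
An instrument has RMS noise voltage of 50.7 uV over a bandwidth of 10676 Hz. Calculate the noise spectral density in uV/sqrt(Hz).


Noise spectral density = Vrms / sqrt(BW).
NSD = 50.7 / sqrt(10676)
NSD = 50.7 / 103.3247
NSD = 0.4907 uV/sqrt(Hz)

0.4907 uV/sqrt(Hz)


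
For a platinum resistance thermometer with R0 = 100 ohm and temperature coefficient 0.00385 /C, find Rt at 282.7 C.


The RTD equation: Rt = R0 * (1 + alpha * T).
Rt = 100 * (1 + 0.00385 * 282.7)
Rt = 100 * (1 + 1.088395)
Rt = 100 * 2.088395
Rt = 208.84 ohm

208.84 ohm


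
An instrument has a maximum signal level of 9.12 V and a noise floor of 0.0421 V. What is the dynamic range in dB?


Dynamic range = 20 * log10(Vmax / Vnoise).
DR = 20 * log10(9.12 / 0.0421)
DR = 20 * log10(216.63)
DR = 46.71 dB

46.71 dB


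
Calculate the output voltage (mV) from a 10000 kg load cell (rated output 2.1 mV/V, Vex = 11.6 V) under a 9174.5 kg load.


Vout = rated_output * Vex * (load / capacity).
Vout = 2.1 * 11.6 * (9174.5 / 10000)
Vout = 2.1 * 11.6 * 0.91745
Vout = 22.349 mV

22.349 mV


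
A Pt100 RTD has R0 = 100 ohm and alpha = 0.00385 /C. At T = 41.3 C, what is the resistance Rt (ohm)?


The RTD equation: Rt = R0 * (1 + alpha * T).
Rt = 100 * (1 + 0.00385 * 41.3)
Rt = 100 * (1 + 0.159005)
Rt = 100 * 1.159005
Rt = 115.901 ohm

115.901 ohm


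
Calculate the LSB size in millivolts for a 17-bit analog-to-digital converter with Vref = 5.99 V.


The resolution (LSB) of an ADC is Vref / 2^n.
LSB = 5.99 / 2^17
LSB = 5.99 / 131072
LSB = 4.57e-05 V = 0.04570007 mV

0.04570007 mV


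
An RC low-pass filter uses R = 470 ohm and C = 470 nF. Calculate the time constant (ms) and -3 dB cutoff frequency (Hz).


Time constant: tau = R * C.
tau = 470 * 4.70e-07 = 0.0002209 s
tau = 0.2209 ms
Cutoff frequency: fc = 1 / (2*pi*R*C).
fc = 1 / (2*pi*0.0002209) = 720.48 Hz

tau = 0.2209 ms, fc = 720.48 Hz


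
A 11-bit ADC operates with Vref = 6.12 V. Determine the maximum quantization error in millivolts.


The maximum quantization error is +/- LSB/2.
LSB = Vref / 2^n = 6.12 / 2048 = 0.00298828 V
Max error = LSB / 2 = 0.00298828 / 2 = 0.00149414 V
Max error = 1.4941 mV

1.4941 mV


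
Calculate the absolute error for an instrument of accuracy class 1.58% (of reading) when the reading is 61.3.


Absolute error = (accuracy% / 100) * reading.
Error = (1.58 / 100) * 61.3
Error = 0.0158 * 61.3
Error = 0.9685

0.9685


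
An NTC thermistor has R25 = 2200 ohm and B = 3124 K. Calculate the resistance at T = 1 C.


NTC thermistor equation: Rt = R25 * exp(B * (1/T - 1/T25)).
T in Kelvin: 274.15 K, T25 = 298.15 K
1/T - 1/T25 = 1/274.15 - 1/298.15 = 0.00029362
B * (1/T - 1/T25) = 3124 * 0.00029362 = 0.9173
Rt = 2200 * exp(0.9173) = 5505.4 ohm

5505.4 ohm


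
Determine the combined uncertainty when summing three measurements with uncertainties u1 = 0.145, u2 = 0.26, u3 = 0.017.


For a sum of independent quantities, uc = sqrt(u1^2 + u2^2 + u3^2).
uc = sqrt(0.145^2 + 0.26^2 + 0.017^2)
uc = sqrt(0.021025 + 0.0676 + 0.000289)
uc = 0.2982

0.2982


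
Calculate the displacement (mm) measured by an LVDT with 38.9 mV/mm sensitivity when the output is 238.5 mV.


Displacement = Vout / sensitivity.
d = 238.5 / 38.9
d = 6.131 mm

6.131 mm


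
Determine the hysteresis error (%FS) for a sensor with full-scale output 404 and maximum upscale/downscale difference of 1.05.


Hysteresis = (max difference / full scale) * 100%.
H = (1.05 / 404) * 100
H = 0.26 %FS

0.26 %FS


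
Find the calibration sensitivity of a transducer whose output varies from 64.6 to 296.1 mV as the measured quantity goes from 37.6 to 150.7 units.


Sensitivity = (y2 - y1) / (x2 - x1).
S = (296.1 - 64.6) / (150.7 - 37.6)
S = 231.5 / 113.1
S = 2.0469 mV/unit

2.0469 mV/unit


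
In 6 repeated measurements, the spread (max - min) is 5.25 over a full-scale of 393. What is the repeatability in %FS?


Repeatability = (spread / full scale) * 100%.
R = (5.25 / 393) * 100
R = 1.336 %FS

1.336 %FS


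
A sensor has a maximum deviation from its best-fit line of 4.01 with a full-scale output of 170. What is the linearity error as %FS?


Linearity error = (max deviation / full scale) * 100%.
Linearity = (4.01 / 170) * 100
Linearity = 2.359 %FS

2.359 %FS


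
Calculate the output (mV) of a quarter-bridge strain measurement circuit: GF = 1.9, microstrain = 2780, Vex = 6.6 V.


Quarter bridge output: Vout = (GF * epsilon * Vex) / 4.
Vout = (1.9 * 2780e-6 * 6.6) / 4
Vout = 0.0348612 / 4 V
Vout = 0.0087153 V = 8.7153 mV

8.7153 mV


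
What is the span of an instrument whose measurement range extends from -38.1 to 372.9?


Span = upper range - lower range.
Span = 372.9 - (-38.1)
Span = 411.0

411.0


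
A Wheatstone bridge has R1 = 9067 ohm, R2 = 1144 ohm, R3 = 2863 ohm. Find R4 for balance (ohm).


At balance: R1*R4 = R2*R3, so R4 = R2*R3/R1.
R4 = 1144 * 2863 / 9067
R4 = 3275272 / 9067
R4 = 361.23 ohm

361.23 ohm


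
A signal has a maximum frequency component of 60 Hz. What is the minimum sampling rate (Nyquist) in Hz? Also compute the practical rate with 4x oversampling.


By Nyquist theorem, fs_min = 2 * fmax.
fs_min = 2 * 60 = 120 Hz
Practical rate = 4 * fs_min = 4 * 120 = 480 Hz

fs_min = 120 Hz, fs_practical = 480 Hz


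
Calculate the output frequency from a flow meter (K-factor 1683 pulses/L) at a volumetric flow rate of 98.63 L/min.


Frequency = K * Q / 60 (converting L/min to L/s).
f = 1683 * 98.63 / 60
f = 165994.29 / 60
f = 2766.57 Hz

2766.57 Hz


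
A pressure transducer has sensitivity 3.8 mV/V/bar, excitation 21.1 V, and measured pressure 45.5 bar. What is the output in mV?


Output = sensitivity * Vex * P.
Vout = 3.8 * 21.1 * 45.5
Vout = 80.18 * 45.5
Vout = 3648.19 mV

3648.19 mV


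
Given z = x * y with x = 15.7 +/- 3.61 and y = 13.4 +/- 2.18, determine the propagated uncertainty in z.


For a product z = x*y, the relative uncertainty is:
uz/z = sqrt((ux/x)^2 + (uy/y)^2)
Relative uncertainties: ux/x = 3.61/15.7 = 0.229936
uy/y = 2.18/13.4 = 0.162687
z = 15.7 * 13.4 = 210.4
uz = 210.4 * sqrt(0.229936^2 + 0.162687^2) = 59.258

59.258


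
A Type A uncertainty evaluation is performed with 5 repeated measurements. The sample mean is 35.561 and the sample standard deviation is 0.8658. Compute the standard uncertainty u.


The standard uncertainty for Type A evaluation is u = s / sqrt(n).
u = 0.8658 / sqrt(5)
u = 0.8658 / 2.2361
u = 0.3872

0.3872


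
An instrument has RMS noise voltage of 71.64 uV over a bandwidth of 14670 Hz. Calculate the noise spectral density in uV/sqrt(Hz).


Noise spectral density = Vrms / sqrt(BW).
NSD = 71.64 / sqrt(14670)
NSD = 71.64 / 121.1198
NSD = 0.5915 uV/sqrt(Hz)

0.5915 uV/sqrt(Hz)


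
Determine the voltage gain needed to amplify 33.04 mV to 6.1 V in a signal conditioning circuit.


Gain = Vout / Vin (converting to same units).
G = 6.1 V / 33.04 mV
G = 6100.0 mV / 33.04 mV
G = 184.62

184.62


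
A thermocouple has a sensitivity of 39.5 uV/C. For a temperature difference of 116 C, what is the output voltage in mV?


The thermocouple output V = sensitivity * dT.
V = 39.5 uV/C * 116 C
V = 4582.0 uV
V = 4.582 mV

4.582 mV


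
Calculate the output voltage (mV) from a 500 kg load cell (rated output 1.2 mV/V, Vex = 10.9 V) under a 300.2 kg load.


Vout = rated_output * Vex * (load / capacity).
Vout = 1.2 * 10.9 * (300.2 / 500)
Vout = 1.2 * 10.9 * 0.6004
Vout = 7.853 mV

7.853 mV


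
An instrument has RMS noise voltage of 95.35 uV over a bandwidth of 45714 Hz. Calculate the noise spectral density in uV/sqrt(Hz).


Noise spectral density = Vrms / sqrt(BW).
NSD = 95.35 / sqrt(45714)
NSD = 95.35 / 213.8083
NSD = 0.446 uV/sqrt(Hz)

0.446 uV/sqrt(Hz)


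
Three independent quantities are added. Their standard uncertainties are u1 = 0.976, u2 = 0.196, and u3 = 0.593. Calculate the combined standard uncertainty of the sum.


For a sum of independent quantities, uc = sqrt(u1^2 + u2^2 + u3^2).
uc = sqrt(0.976^2 + 0.196^2 + 0.593^2)
uc = sqrt(0.952576 + 0.038416 + 0.351649)
uc = 1.1587

1.1587


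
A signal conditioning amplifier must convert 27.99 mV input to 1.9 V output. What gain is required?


Gain = Vout / Vin (converting to same units).
G = 1.9 V / 27.99 mV
G = 1900.0 mV / 27.99 mV
G = 67.88

67.88


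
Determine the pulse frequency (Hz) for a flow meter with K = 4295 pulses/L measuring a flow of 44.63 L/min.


Frequency = K * Q / 60 (converting L/min to L/s).
f = 4295 * 44.63 / 60
f = 191685.85 / 60
f = 3194.76 Hz

3194.76 Hz


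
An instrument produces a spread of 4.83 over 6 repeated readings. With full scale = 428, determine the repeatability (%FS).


Repeatability = (spread / full scale) * 100%.
R = (4.83 / 428) * 100
R = 1.129 %FS

1.129 %FS


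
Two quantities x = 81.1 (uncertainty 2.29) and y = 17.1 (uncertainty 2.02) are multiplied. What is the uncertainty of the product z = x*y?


For a product z = x*y, the relative uncertainty is:
uz/z = sqrt((ux/x)^2 + (uy/y)^2)
Relative uncertainties: ux/x = 2.29/81.1 = 0.028237
uy/y = 2.02/17.1 = 0.118129
z = 81.1 * 17.1 = 1386.8
uz = 1386.8 * sqrt(0.028237^2 + 0.118129^2) = 168.437

168.437


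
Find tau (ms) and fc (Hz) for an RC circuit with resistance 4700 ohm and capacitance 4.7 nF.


Time constant: tau = R * C.
tau = 4700 * 4.70e-09 = 2.209e-05 s
tau = 0.0221 ms
Cutoff frequency: fc = 1 / (2*pi*R*C).
fc = 1 / (2*pi*2.209e-05) = 7204.84 Hz

tau = 0.0221 ms, fc = 7204.84 Hz


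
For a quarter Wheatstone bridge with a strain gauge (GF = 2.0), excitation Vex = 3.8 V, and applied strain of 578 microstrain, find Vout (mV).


Quarter bridge output: Vout = (GF * epsilon * Vex) / 4.
Vout = (2.0 * 578e-6 * 3.8) / 4
Vout = 0.0043928 / 4 V
Vout = 0.0010982 V = 1.0982 mV

1.0982 mV


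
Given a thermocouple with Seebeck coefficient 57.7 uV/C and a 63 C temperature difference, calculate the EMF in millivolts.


The thermocouple output V = sensitivity * dT.
V = 57.7 uV/C * 63 C
V = 3635.1 uV
V = 3.635 mV

3.635 mV


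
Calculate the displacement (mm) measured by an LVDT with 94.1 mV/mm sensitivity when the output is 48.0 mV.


Displacement = Vout / sensitivity.
d = 48.0 / 94.1
d = 0.51 mm

0.51 mm


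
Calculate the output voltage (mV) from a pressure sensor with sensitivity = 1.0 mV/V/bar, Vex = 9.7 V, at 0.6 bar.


Output = sensitivity * Vex * P.
Vout = 1.0 * 9.7 * 0.6
Vout = 9.7 * 0.6
Vout = 5.82 mV

5.82 mV


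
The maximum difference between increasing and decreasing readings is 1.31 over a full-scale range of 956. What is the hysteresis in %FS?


Hysteresis = (max difference / full scale) * 100%.
H = (1.31 / 956) * 100
H = 0.137 %FS

0.137 %FS


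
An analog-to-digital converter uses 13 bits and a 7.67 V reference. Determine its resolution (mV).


The resolution (LSB) of an ADC is Vref / 2^n.
LSB = 7.67 / 2^13
LSB = 7.67 / 8192
LSB = 0.00093628 V = 0.9362793 mV

0.9362793 mV


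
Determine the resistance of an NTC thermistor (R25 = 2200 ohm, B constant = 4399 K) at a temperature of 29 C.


NTC thermistor equation: Rt = R25 * exp(B * (1/T - 1/T25)).
T in Kelvin: 302.15 K, T25 = 298.15 K
1/T - 1/T25 = 1/302.15 - 1/298.15 = -4.44e-05
B * (1/T - 1/T25) = 4399 * -4.44e-05 = -0.1953
Rt = 2200 * exp(-0.1953) = 1809.6 ohm

1809.6 ohm


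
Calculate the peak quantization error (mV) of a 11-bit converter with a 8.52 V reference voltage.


The maximum quantization error is +/- LSB/2.
LSB = Vref / 2^n = 8.52 / 2048 = 0.00416016 V
Max error = LSB / 2 = 0.00416016 / 2 = 0.00208008 V
Max error = 2.0801 mV

2.0801 mV


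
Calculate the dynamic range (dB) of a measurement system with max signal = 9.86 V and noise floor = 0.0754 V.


Dynamic range = 20 * log10(Vmax / Vnoise).
DR = 20 * log10(9.86 / 0.0754)
DR = 20 * log10(130.77)
DR = 42.33 dB

42.33 dB


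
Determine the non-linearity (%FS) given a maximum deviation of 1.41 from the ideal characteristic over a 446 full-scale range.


Linearity error = (max deviation / full scale) * 100%.
Linearity = (1.41 / 446) * 100
Linearity = 0.316 %FS

0.316 %FS


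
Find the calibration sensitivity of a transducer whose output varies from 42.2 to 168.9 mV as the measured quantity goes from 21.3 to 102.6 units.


Sensitivity = (y2 - y1) / (x2 - x1).
S = (168.9 - 42.2) / (102.6 - 21.3)
S = 126.7 / 81.3
S = 1.5584 mV/unit

1.5584 mV/unit


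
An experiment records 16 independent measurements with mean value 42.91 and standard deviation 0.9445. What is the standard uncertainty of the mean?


The standard uncertainty for Type A evaluation is u = s / sqrt(n).
u = 0.9445 / sqrt(16)
u = 0.9445 / 4.0
u = 0.2361

0.2361


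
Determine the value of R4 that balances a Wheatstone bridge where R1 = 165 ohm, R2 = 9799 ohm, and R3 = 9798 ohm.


At balance: R1*R4 = R2*R3, so R4 = R2*R3/R1.
R4 = 9799 * 9798 / 165
R4 = 96010602 / 165
R4 = 581882.44 ohm

581882.44 ohm


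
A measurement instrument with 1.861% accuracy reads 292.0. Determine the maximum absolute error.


Absolute error = (accuracy% / 100) * reading.
Error = (1.861 / 100) * 292.0
Error = 0.01861 * 292.0
Error = 5.4341

5.4341


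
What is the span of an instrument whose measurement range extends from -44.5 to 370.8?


Span = upper range - lower range.
Span = 370.8 - (-44.5)
Span = 415.3

415.3


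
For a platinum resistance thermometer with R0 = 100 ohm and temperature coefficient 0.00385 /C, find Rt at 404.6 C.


The RTD equation: Rt = R0 * (1 + alpha * T).
Rt = 100 * (1 + 0.00385 * 404.6)
Rt = 100 * (1 + 1.55771)
Rt = 100 * 2.55771
Rt = 255.771 ohm

255.771 ohm


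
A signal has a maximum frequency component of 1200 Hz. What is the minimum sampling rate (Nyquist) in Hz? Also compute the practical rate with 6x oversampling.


By Nyquist theorem, fs_min = 2 * fmax.
fs_min = 2 * 1200 = 2400 Hz
Practical rate = 6 * fs_min = 6 * 2400 = 14400 Hz

fs_min = 2400 Hz, fs_practical = 14400 Hz


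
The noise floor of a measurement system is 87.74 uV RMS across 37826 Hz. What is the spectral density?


Noise spectral density = Vrms / sqrt(BW).
NSD = 87.74 / sqrt(37826)
NSD = 87.74 / 194.4891
NSD = 0.4511 uV/sqrt(Hz)

0.4511 uV/sqrt(Hz)


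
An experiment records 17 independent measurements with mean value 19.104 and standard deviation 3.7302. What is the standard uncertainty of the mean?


The standard uncertainty for Type A evaluation is u = s / sqrt(n).
u = 3.7302 / sqrt(17)
u = 3.7302 / 4.1231
u = 0.9047

0.9047


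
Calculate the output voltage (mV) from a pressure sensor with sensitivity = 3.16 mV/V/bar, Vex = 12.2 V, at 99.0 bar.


Output = sensitivity * Vex * P.
Vout = 3.16 * 12.2 * 99.0
Vout = 38.552 * 99.0
Vout = 3816.65 mV

3816.65 mV


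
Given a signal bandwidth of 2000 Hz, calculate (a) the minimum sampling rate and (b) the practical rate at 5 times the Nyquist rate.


By Nyquist theorem, fs_min = 2 * fmax.
fs_min = 2 * 2000 = 4000 Hz
Practical rate = 5 * fs_min = 5 * 4000 = 20000 Hz

fs_min = 4000 Hz, fs_practical = 20000 Hz


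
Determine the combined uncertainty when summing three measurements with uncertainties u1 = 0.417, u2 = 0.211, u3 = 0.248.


For a sum of independent quantities, uc = sqrt(u1^2 + u2^2 + u3^2).
uc = sqrt(0.417^2 + 0.211^2 + 0.248^2)
uc = sqrt(0.173889 + 0.044521 + 0.061504)
uc = 0.5291

0.5291
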